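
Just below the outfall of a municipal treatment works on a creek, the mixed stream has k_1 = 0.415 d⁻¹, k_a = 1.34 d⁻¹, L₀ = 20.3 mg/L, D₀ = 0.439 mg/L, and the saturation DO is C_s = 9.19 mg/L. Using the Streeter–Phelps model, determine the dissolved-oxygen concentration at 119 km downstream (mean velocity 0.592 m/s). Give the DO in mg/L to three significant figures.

DO ≈ 6.11 mg/L

Travel time t = x/v = 119 km / (0.592 m/s) = 119000 m / 0.592 m/s = 201000 s = 2.327 d.
k_1 L₀/(k_a−k_1) = 0.415×20.3/(1.34−0.415) = 8.425/0.9250 = 9.108 mg/L.
e^(−k_1 t) = e^(−0.415×2.327) = 0.3808; e^(−k_a t) = e^(−1.34×2.327) = 0.04426.
D = 9.108 × (0.3808 − 0.04426) + 0.439 × 0.04426 = 3.065 + 0.01943 = 3.084 mg/L.
DO = C_s − D = 9.19 − 3.084 = 6.106 mg/L.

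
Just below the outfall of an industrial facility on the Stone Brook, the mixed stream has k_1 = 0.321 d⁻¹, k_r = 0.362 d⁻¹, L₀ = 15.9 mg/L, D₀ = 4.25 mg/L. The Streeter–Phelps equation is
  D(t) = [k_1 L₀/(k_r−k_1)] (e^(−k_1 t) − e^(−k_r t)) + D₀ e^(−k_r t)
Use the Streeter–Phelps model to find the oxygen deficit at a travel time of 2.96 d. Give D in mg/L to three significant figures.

k_1 L₀/(k_r−k_1) = 0.321×15.9/(0.362−0.321) = 5.104/0.04100 = 124.5 mg/L.
e^(−k_1 t) = e^(−0.321×2.960) = 0.3867; e^(−k_r t) = e^(−0.362×2.960) = 0.3425.
D = 124.5 × (0.3867 − 0.3425) + 4.25 × 0.3425 = 5.501 + 1.456 = 6.957 mg/L.

D ≈ 6.96 mg/L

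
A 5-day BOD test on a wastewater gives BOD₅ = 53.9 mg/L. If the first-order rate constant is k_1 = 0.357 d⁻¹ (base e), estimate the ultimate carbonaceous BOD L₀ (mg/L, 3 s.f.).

L₀ ≈ 64.8 mg/L

BOD₅ = L₀(1 − e^(−5k_1)) ⇒ L₀ = BOD₅ / (1 − e^(−5×0.357))
= 53.9 / (1 − 0.1678) = 53.9 / 0.8322 = 64.77 mg/L.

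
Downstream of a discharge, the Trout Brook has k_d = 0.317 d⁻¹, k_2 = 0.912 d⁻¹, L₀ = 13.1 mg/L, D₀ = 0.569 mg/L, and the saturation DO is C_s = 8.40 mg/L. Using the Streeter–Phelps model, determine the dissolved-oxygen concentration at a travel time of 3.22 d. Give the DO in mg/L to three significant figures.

k_d L₀/(k_2−k_d) = 0.317×13.1/(0.912−0.317) = 4.153/0.5950 = 6.979 mg/L.
e^(−k_d t) = e^(−0.317×3.220) = 0.3603; e^(−k_2 t) = e^(−0.912×3.220) = 0.05304.
D = 6.979 × (0.3603 − 0.05304) + 0.569 × 0.05304 = 2.145 + 0.03018 = 2.175 mg/L.
DO = C_s − D = 8.40 − 2.175 = 6.225 mg/L.

DO ≈ 6.23 mg/L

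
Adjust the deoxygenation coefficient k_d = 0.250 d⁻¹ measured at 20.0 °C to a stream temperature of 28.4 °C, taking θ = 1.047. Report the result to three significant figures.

k_d(T₂) = k_d(T₁) · θ^(T₂−T₁) = 0.250 × 1.047^(28.4−20.0)
= 0.250 × 1.047^8.40 = 0.250 × 1.471 = 0.3677 d⁻¹.

k_d ≈ 0.368 d⁻¹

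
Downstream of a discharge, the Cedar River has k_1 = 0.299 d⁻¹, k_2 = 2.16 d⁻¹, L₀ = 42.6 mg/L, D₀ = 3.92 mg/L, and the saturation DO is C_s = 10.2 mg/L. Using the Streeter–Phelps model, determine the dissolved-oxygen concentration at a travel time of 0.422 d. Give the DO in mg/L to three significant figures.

DO ≈ 5.34 mg/L

k_1 L₀/(k_2−k_1) = 0.299×42.6/(2.16−0.299) = 12.74/1.861 = 6.844 mg/L.
e^(−k_1 t) = e^(−0.299×0.4220) = 0.8815; e^(−k_2 t) = e^(−2.16×0.4220) = 0.4019.
D = 6.844 × (0.8815 − 0.4019) + 3.92 × 0.4019 = 3.282 + 1.575 = 4.858 mg/L.
DO = C_s − D = 10.2 − 4.858 = 5.342 mg/L.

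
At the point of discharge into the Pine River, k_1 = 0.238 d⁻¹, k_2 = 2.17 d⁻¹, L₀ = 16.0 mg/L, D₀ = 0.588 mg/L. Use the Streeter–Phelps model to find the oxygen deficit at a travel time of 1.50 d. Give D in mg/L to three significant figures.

D ≈ 1.33 mg/L

k_1 L₀/(k_2−k_1) = 0.238×16.0/(2.17−0.238) = 3.808/1.932 = 1.971 mg/L.
e^(−k_1 t) = e^(−0.238×1.500) = 0.6998; e^(−k_2 t) = e^(−2.17×1.500) = 0.03858.
D = 1.971 × (0.6998 − 0.03858) + 0.588 × 0.03858 = 1.303 + 0.02269 = 1.326 mg/L.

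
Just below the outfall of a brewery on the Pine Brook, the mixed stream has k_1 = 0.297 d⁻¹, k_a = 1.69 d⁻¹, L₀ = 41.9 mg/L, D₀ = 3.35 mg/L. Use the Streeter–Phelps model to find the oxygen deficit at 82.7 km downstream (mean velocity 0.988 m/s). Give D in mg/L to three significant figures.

D ≈ 5.61 mg/L

Travel time t = x/v = 82.7 km / (0.988 m/s) = 82700 m / 0.988 m/s = 83700 s = 0.9688 d.
k_1 L₀/(k_a−k_1) = 0.297×41.9/(1.69−0.297) = 12.44/1.393 = 8.933 mg/L.
e^(−k_1 t) = e^(−0.297×0.9688) = 0.7500; e^(−k_a t) = e^(−1.69×0.9688) = 0.1945.
D = 8.933 × (0.7500 − 0.1945) + 3.35 × 0.1945 = 4.962 + 0.6516 = 5.614 mg/L.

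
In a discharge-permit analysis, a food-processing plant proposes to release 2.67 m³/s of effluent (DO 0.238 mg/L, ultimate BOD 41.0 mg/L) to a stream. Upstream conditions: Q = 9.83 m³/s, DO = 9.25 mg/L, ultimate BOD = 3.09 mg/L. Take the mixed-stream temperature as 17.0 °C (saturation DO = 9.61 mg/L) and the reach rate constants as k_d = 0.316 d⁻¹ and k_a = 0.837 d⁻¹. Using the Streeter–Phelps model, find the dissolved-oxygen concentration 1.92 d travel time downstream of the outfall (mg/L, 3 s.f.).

Mixed DO = (9.83×9.25 + 2.67×0.238)/(9.83+2.67) = 91.56/12.50 = 7.325 mg/L.
Mixed L₀ = (9.83×3.09 + 2.67×41.0)/(12.50) = 139.8/12.50 = 11.19 mg/L.
Initial deficit D₀ = C_s − DO₀ = 9.61 − 7.325 = 2.285 mg/L.
D(1.92) = [0.316×11.19/(0.837−0.316)](e^(−0.316×1.92) − e^(−0.837×1.92)) + 2.285 e^(−0.837×1.92)
= 6.786 × (0.5451 − 0.2005) + 2.285 × 0.2005 = 2.797 mg/L.
DO = 9.61 − 2.797 = 6.813 mg/L.

DO ≈ 6.81 mg/L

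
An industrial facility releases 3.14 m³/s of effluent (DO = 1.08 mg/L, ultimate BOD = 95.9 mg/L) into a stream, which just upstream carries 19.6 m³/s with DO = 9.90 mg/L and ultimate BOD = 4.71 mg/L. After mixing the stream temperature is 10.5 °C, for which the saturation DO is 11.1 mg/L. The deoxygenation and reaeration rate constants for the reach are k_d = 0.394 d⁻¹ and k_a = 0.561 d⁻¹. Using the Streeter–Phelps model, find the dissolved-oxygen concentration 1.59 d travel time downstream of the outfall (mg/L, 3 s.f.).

Mixed DO = (19.6×9.90 + 3.14×1.08)/(19.6+3.14) = 197.4/22.74 = 8.682 mg/L.
Mixed L₀ = (19.6×4.71 + 3.14×95.9)/(22.74) = 393.4/22.74 = 17.30 mg/L.
Initial deficit D₀ = C_s − DO₀ = 11.1 − 8.682 = 2.418 mg/L.
D(1.59) = [0.394×17.30/(0.561−0.394)](e^(−0.394×1.59) − e^(−0.561×1.59)) + 2.418 e^(−0.561×1.59)
= 40.82 × (0.5345 − 0.4098) + 2.418 × 0.4098 = 6.079 mg/L.
DO = 11.1 − 6.079 = 5.021 mg/L.

DO ≈ 5.02 mg/L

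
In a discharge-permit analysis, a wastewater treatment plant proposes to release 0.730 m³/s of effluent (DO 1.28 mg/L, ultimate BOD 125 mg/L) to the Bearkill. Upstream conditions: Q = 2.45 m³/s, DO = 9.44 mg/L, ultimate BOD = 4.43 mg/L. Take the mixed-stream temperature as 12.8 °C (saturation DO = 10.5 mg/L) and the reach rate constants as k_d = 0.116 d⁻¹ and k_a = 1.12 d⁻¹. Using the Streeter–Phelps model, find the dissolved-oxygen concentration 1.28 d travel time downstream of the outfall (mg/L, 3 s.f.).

DO ≈ 7.49 mg/L

Mixed DO = (2.45×9.44 + 0.730×1.28)/(2.45+0.730) = 24.06/3.180 = 7.567 mg/L.
Mixed L₀ = (2.45×4.43 + 0.730×125)/(3.180) = 102.1/3.180 = 32.11 mg/L.
Initial deficit D₀ = C_s − DO₀ = 10.5 − 7.567 = 2.933 mg/L.
D(1.28) = [0.116×32.11/(1.12−0.116)](e^(−0.116×1.28) − e^(−1.12×1.28)) + 2.933 e^(−1.12×1.28)
= 3.710 × (0.8620 − 0.2384) + 2.933 × 0.2384 = 3.013 mg/L.
DO = 10.5 − 3.013 = 7.487 mg/L.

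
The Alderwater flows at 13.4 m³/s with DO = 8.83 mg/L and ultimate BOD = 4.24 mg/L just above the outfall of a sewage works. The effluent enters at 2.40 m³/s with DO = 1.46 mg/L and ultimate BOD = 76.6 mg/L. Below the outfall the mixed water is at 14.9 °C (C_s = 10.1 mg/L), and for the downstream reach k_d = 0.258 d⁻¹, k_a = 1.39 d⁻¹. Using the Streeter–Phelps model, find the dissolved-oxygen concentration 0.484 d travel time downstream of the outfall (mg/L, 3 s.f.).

DO ≈ 7.59 mg/L

Mixed DO = (13.4×8.83 + 2.40×1.46)/(13.4+2.40) = 121.8/15.80 = 7.711 mg/L.
Mixed L₀ = (13.4×4.24 + 2.40×76.6)/(15.80) = 240.7/15.80 = 15.23 mg/L.
Initial deficit D₀ = C_s − DO₀ = 10.1 − 7.711 = 2.389 mg/L.
D(0.484) = [0.258×15.23/(1.39−0.258)](e^(−0.258×0.484) − e^(−1.39×0.484)) + 2.389 e^(−1.39×0.484)
= 3.471 × (0.8826 − 0.5103) + 2.389 × 0.5103 = 2.512 mg/L.
DO = 10.1 − 2.512 = 7.588 mg/L.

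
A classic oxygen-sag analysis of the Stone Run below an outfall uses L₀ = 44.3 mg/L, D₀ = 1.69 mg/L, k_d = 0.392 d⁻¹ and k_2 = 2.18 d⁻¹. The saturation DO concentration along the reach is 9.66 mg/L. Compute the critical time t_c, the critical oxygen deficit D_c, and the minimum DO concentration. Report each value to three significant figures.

t_c = [1/(k_2−k_d)] ln[(k_2/k_d)(1 − D₀(k_2−k_d)/(k_d L₀))]
= [1/(2.18−0.392)] ln[(2.18/0.392)(1 − 1.69×1.788/(0.392×44.3))]
= (1/1.788) ln[5.561 × 0.8260] = 0.5593 × ln(4.594) = 0.5593 × 1.525 = 0.8527 d.
L(t_c) = L₀ e^(−k_d t_c) = 44.3 × 0.7159 = 31.71 mg/L, and at the critical point k_2 D_c = k_d L, so D_c = (0.392/2.18) × 31.71 = 5.702 mg/L.
Minimum DO = C_s − D_c = 9.66 − 5.702 = 3.958 mg/L.

t_c ≈ 0.853 d; D_c ≈ 5.70 mg/L; min DO ≈ 3.96 mg/L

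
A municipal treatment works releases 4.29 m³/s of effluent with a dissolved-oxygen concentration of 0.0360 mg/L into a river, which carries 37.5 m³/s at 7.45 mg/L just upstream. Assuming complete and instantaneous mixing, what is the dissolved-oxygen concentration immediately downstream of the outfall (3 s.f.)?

6.69 mg/L

Flow-weighted mixing: C = (Q_r C_r + Q_w C_w)/(Q_r + Q_w)
= (37.5×7.45 + 4.29×0.0360)/(37.5 + 4.29) = 279.5/41.79 = 6.689 mg/L.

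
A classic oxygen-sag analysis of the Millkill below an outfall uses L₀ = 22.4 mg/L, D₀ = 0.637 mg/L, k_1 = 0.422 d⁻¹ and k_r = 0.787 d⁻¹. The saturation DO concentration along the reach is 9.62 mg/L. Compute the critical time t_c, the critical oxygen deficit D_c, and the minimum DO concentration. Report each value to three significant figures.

t_c ≈ 1.64 d; D_c ≈ 6.01 mg/L; min DO ≈ 3.61 mg/L

At the critical point dD/dt = 0, so k_1 L₀ e^(−k_1 t) = k_r D. Substituting D(t) from the Streeter–Phelps equation and solving for t gives
t_c = ln[(k_r/k_1)(1 − D₀(k_r−k_1)/(k_1 L₀))] / (k_r−k_1).
Here k_r−k_1 = 0.3650 d⁻¹ and 1 − D₀(k_r−k_1)/(k_1 L₀) = 1 − 0.637×0.3650/(0.422×22.4) = 0.9754, so
t_c = ln(1.865 × 0.9754) / 0.3650 = 0.5983 / 0.3650 = 1.639 d.
L(t_c) = L₀ e^(−k_1 t_c) = 22.4 × 0.5007 = 11.22 mg/L, and at the critical point k_r D_c = k_1 L, so D_c = (0.422/0.787) × 11.22 = 6.014 mg/L.
Minimum DO = C_s − D_c = 9.62 − 6.014 = 3.606 mg/L.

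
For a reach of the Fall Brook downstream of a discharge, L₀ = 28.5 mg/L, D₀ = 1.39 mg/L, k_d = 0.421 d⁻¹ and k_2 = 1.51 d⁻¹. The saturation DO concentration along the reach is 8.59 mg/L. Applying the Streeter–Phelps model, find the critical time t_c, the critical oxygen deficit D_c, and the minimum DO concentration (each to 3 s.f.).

t_c = [1/(k_2−k_d)] ln[(k_2/k_d)(1 − D₀(k_2−k_d)/(k_d L₀))]
= [1/(1.51−0.421)] ln[(1.51/0.421)(1 − 1.39×1.089/(0.421×28.5))]
= (1/1.089) ln[3.587 × 0.8738] = 0.9183 × ln(3.134) = 0.9183 × 1.142 = 1.049 d.
D_c = (k_d/k_2) L₀ e^(−k_d t_c) = (0.421/1.51) × 28.5 × e^(−0.421×1.049) = 0.2788 × 28.5 × 0.6430 = 5.109 mg/L.
Minimum DO = C_s − D_c = 8.59 − 5.109 = 3.481 mg/L.

t_c ≈ 1.05 d; D_c ≈ 5.11 mg/L; min DO ≈ 3.48 mg/L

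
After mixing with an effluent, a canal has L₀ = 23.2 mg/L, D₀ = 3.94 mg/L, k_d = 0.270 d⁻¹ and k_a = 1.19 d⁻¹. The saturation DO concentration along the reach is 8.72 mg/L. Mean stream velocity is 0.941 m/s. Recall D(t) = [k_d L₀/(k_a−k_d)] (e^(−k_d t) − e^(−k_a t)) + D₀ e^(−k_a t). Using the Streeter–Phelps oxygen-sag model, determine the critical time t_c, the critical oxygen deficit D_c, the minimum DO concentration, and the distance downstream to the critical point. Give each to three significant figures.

With k_a/k_d = 4.407 and 1 − D₀(k_a−k_d)/(k_d L₀) = 0.4213,
t_c = ln(4.407 × 0.4213) / (1.19 − 0.270) = ln(1.857) / 0.9200 = 0.6189/0.9200 = 0.6728 d.
L(t_c) = L₀ e^(−k_d t_c) = 23.2 × 0.8339 = 19.35 mg/L, and at the critical point k_a D_c = k_d L, so D_c = (0.270/1.19) × 19.35 = 4.390 mg/L.
Minimum DO = C_s − D_c = 8.72 − 4.390 = 4.330 mg/L.
x_c = v t_c = 0.941 m/s × 0.6728 d × 86400 s/d = 54700 m ≈ 54.7 km.

t_c ≈ 0.673 d; D_c ≈ 4.39 mg/L; min DO ≈ 4.33 mg/L; x_c ≈ 54.7 km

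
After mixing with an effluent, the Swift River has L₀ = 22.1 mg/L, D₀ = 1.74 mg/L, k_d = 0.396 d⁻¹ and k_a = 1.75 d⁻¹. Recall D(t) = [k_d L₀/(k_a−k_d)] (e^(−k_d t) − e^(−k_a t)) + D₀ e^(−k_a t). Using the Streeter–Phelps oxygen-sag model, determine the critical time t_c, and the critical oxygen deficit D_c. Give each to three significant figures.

With k_a/k_d = 4.419 and 1 − D₀(k_a−k_d)/(k_d L₀) = 0.7308,
t_c = ln(4.419 × 0.7308) / (1.75 − 0.396) = ln(3.230) / 1.354 = 1.172/1.354 = 0.8658 d.
L(t_c) = L₀ e^(−k_d t_c) = 22.1 × 0.7097 = 15.69 mg/L, and at the critical point k_a D_c = k_d L, so D_c = (0.396/1.75) × 15.69 = 3.549 mg/L.

t_c ≈ 0.866 d; D_c ≈ 3.55 mg/L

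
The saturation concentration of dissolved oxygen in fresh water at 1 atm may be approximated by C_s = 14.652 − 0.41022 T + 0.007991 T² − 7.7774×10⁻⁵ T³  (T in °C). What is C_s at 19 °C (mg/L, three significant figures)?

C_s ≈ 9.21 mg/L

C_s = 14.652 − 0.41022×19 + 0.007991×19² − 7.7774×10⁻⁵×19³ = 9.209 mg/L.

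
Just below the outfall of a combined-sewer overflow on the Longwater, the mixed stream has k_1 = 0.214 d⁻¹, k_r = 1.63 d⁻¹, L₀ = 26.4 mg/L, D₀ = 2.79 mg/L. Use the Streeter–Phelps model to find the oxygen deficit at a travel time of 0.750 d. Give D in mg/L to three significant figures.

k_1 L₀/(k_r−k_1) = 0.214×26.4/(1.63−0.214) = 5.650/1.416 = 3.990 mg/L.
e^(−k_1 t) = e^(−0.214×0.7500) = 0.8517; e^(−k_r t) = e^(−1.63×0.7500) = 0.2945.
D = 3.990 × (0.8517 − 0.2945) + 2.79 × 0.2945 = 2.223 + 0.8216 = 3.045 mg/L.

D ≈ 3.04 mg/L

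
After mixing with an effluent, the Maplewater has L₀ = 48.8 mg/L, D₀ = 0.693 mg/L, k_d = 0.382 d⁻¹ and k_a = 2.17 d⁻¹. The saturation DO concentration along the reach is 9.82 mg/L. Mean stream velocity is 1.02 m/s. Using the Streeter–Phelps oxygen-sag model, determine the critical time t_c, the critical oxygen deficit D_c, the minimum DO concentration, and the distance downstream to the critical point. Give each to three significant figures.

With k_a/k_d = 5.681 and 1 − D₀(k_a−k_d)/(k_d L₀) = 0.9335,
t_c = ln(5.681 × 0.9335) / (2.17 − 0.382) = ln(5.303) / 1.788 = 1.668/1.788 = 0.9330 d.
D_c = (k_d/k_a) L₀ e^(−k_d t_c) = (0.382/2.17) × 48.8 × e^(−0.382×0.9330) = 0.1760 × 48.8 × 0.7002 = 6.015 mg/L.
Minimum DO = C_s − D_c = 9.82 − 6.015 = 3.805 mg/L.
x_c = v t_c = 1.02 m/s × 0.9330 d × 86400 s/d = 82230 m ≈ 82.2 km.

t_c ≈ 0.933 d; D_c ≈ 6.01 mg/L; min DO ≈ 3.81 mg/L; x_c ≈ 82.2 km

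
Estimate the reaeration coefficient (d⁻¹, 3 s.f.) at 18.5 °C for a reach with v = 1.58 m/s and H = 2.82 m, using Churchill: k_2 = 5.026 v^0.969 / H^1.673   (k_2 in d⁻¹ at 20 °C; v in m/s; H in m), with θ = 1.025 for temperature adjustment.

k_2 ≈ 1.33 d⁻¹

k_2(20) = 5.026 × 1.58^0.969 / 2.82^1.673 = 5.026 × 1.558 / 5.666 = 1.382 d⁻¹.
k_2(18.5) = 1.382 × 1.025^(18.5−20) = 1.382 × 0.9636 = 1.332 d⁻¹.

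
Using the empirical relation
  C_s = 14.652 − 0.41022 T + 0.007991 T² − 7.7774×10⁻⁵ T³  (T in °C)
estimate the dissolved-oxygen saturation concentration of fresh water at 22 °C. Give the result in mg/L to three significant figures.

C_s = 14.652 − 0.41022×22 + 0.007991×22² − 7.7774×10⁻⁵×22³ = 8.667 mg/L.

C_s ≈ 8.67 mg/L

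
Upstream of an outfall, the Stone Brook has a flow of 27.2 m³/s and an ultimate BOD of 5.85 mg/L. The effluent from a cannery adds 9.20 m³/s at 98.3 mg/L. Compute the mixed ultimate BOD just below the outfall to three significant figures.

Flow-weighted mixing: C = (Q_r C_r + Q_w C_w)/(Q_r + Q_w)
= (27.2×5.85 + 9.20×98.3)/(27.2 + 9.20) = 1063/36.40 = 29.22 mg/L.

29.2 mg/L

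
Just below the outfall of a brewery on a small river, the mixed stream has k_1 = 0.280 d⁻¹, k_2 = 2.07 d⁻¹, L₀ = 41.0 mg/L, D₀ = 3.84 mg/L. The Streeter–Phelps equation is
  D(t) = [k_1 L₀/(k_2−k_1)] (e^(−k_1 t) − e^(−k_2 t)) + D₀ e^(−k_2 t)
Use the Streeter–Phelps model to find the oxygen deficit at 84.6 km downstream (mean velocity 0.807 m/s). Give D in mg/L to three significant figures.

D ≈ 4.36 mg/L

Travel time t = x/v = 84.6 km / (0.807 m/s) = 84600 m / 0.807 m/s = 104800 s = 1.213 d.
k_1 L₀/(k_2−k_1) = 0.280×41.0/(2.07−0.280) = 11.48/1.790 = 6.413 mg/L.
e^(−k_1 t) = e^(−0.280×1.213) = 0.7120; e^(−k_2 t) = e^(−2.07×1.213) = 0.08114.
D = 6.413 × (0.7120 − 0.08114) + 3.84 × 0.08114 = 4.046 + 0.3116 = 4.357 mg/L.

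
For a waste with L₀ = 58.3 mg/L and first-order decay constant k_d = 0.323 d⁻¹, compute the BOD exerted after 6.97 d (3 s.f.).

y ≈ 52.2 mg/L

y_t = L₀(1 − e^(−k_d t)) = 58.3 × (1 − e^(−0.323×6.97))
= 58.3 × (1 − 0.1053) = 58.3 × 0.8947 = 52.16 mg/L.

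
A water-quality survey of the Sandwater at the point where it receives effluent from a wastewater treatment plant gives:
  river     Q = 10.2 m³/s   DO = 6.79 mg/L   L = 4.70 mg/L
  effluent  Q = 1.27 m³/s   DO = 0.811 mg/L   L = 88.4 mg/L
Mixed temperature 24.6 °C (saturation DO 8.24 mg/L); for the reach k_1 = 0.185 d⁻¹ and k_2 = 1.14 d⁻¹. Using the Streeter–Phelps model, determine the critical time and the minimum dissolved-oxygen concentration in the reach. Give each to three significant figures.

t_c ≈ 0.316 d; minimum DO ≈ 6.10 mg/L

Mixed DO = (10.2×6.79 + 1.27×0.811)/(10.2+1.27) = 70.29/11.47 = 6.128 mg/L.
Mixed L₀ = (10.2×4.70 + 1.27×88.4)/(11.47) = 160.2/11.47 = 13.97 mg/L.
Initial deficit D₀ = C_s − DO₀ = 8.24 − 6.128 = 2.112 mg/L.
t_c = (1/0.9550) ln[(1.14/0.185)(1 − 2.112×0.9550/(0.185×13.97))] = 1.047 × ln(1.352) = 0.3160 d.
D_c = (0.185/1.14) × 13.97 × e^(−0.185×0.3160) = 0.1623 × 13.97 × 0.9432 = 2.138 mg/L.
Minimum DO = 8.24 − 2.138 = 6.102 mg/L.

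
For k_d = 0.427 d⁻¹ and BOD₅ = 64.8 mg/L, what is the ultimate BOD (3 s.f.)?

BOD₅ = L₀(1 − e^(−5k_d)) ⇒ L₀ = BOD₅ / (1 − e^(−5×0.427))
= 64.8 / (1 − 0.1182) = 64.8 / 0.8818 = 73.49 mg/L.

L₀ ≈ 73.5 mg/L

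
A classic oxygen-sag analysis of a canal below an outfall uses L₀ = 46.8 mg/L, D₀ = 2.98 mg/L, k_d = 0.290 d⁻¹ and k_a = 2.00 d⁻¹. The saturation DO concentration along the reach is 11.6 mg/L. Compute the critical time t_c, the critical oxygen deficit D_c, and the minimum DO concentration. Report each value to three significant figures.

At the critical point dD/dt = 0, so k_d L₀ e^(−k_d t) = k_a D. Substituting D(t) from the Streeter–Phelps equation and solving for t gives
t_c = ln[(k_a/k_d)(1 − D₀(k_a−k_d)/(k_d L₀))] / (k_a−k_d).
Here k_a−k_d = 1.710 d⁻¹ and 1 − D₀(k_a−k_d)/(k_d L₀) = 1 − 2.98×1.710/(0.290×46.8) = 0.6245, so
t_c = ln(6.897 × 0.6245) / 1.710 = 1.460 / 1.710 = 0.8540 d.
L(t_c) = L₀ e^(−k_d t_c) = 46.8 × 0.7806 = 36.53 mg/L, and at the critical point k_a D_c = k_d L, so D_c = (0.290/2.00) × 36.53 = 5.297 mg/L.
Minimum DO = C_s − D_c = 11.6 − 5.297 = 6.303 mg/L.

t_c ≈ 0.854 d; D_c ≈ 5.30 mg/L; min DO ≈ 6.30 mg/L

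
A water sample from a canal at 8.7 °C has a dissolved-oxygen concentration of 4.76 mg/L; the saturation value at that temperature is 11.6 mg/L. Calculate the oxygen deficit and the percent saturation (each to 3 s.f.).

D = C_s − C = 11.6 − 4.76 = 6.84 mg/L.
% saturation = 4.76/11.6 × 100 = 41.0 %.

D ≈ 6.84 mg/L; 41.0 % saturation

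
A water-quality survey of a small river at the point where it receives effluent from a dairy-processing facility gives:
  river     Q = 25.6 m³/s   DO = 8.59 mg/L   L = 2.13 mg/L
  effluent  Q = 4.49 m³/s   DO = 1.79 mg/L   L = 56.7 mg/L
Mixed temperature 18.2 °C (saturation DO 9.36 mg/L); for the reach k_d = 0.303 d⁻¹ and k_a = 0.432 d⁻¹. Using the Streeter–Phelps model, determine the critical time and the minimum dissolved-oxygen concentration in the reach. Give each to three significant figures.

Mixed DO = (25.6×8.59 + 4.49×1.79)/(25.6+4.49) = 227.9/30.09 = 7.575 mg/L.
Mixed L₀ = (25.6×2.13 + 4.49×56.7)/(30.09) = 309.1/30.09 = 10.27 mg/L.
Initial deficit D₀ = C_s − DO₀ = 9.36 − 7.575 = 1.785 mg/L.
t_c = (1/0.1290) ln[(0.432/0.303)(1 − 1.785×0.1290/(0.303×10.27))] = 7.752 × ln(1.320) = 2.154 d.
D_c = (0.303/0.432) × 10.27 × e^(−0.303×2.154) = 0.7014 × 10.27 × 0.5207 = 3.752 mg/L.
Minimum DO = 9.36 − 3.752 = 5.608 mg/L.

t_c ≈ 2.15 d; minimum DO ≈ 5.61 mg/L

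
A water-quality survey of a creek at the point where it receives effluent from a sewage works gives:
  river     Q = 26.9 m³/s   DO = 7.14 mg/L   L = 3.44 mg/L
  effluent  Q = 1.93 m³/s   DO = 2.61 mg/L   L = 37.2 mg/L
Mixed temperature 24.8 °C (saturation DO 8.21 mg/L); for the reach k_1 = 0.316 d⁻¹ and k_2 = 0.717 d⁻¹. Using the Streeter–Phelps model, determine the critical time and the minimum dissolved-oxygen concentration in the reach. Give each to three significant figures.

t_c ≈ 1.13 d; minimum DO ≈ 6.45 mg/L

Mixed DO = (26.9×7.14 + 1.93×2.61)/(26.9+1.93) = 197.1/28.83 = 6.837 mg/L.
Mixed L₀ = (26.9×3.44 + 1.93×37.2)/(28.83) = 164.3/28.83 = 5.700 mg/L.
Initial deficit D₀ = C_s − DO₀ = 8.21 − 6.837 = 1.373 mg/L.
t_c = (1/0.4010) ln[(0.717/0.316)(1 − 1.373×0.4010/(0.316×5.700))] = 2.494 × ln(1.575) = 1.133 d.
D_c = (0.316/0.717) × 5.700 × e^(−0.316×1.133) = 0.4407 × 5.700 × 0.6990 = 1.756 mg/L.
Minimum DO = 8.21 − 1.756 = 6.454 mg/L.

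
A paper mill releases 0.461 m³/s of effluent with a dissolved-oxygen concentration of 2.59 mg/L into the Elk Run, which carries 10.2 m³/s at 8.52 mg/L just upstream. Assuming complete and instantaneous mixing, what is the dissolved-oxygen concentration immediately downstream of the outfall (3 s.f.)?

8.26 mg/L

Flow-weighted mixing: C = (Q_r C_r + Q_w C_w)/(Q_r + Q_w)
= (10.2×8.52 + 0.461×2.59)/(10.2 + 0.461) = 88.10/10.66 = 8.264 mg/L.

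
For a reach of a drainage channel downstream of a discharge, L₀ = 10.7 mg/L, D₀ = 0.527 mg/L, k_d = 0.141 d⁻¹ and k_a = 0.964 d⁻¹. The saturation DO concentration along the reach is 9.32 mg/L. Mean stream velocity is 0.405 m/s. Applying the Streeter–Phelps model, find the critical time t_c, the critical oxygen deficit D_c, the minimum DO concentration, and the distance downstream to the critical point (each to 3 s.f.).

At the critical point dD/dt = 0, so k_d L₀ e^(−k_d t) = k_a D. Substituting D(t) from the Streeter–Phelps equation and solving for t gives
t_c = ln[(k_a/k_d)(1 − D₀(k_a−k_d)/(k_d L₀))] / (k_a−k_d).
Here k_a−k_d = 0.8230 d⁻¹ and 1 − D₀(k_a−k_d)/(k_d L₀) = 1 − 0.527×0.8230/(0.141×10.7) = 0.7125, so
t_c = ln(6.837 × 0.7125) / 0.8230 = 1.583 / 0.8230 = 1.924 d.
L(t_c) = L₀ e^(−k_d t_c) = 10.7 × 0.7624 = 8.158 mg/L, and at the critical point k_a D_c = k_d L, so D_c = (0.141/0.964) × 8.158 = 1.193 mg/L.
Minimum DO = C_s − D_c = 9.32 − 1.193 = 8.127 mg/L.
x_c = v t_c = 0.405 m/s × 1.924 d × 86400 s/d = 67320 m ≈ 67.3 km.

t_c ≈ 1.92 d; D_c ≈ 1.19 mg/L; min DO ≈ 8.13 mg/L; x_c ≈ 67.3 km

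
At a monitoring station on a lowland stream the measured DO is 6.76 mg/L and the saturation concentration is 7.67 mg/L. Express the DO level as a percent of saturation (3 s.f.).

88.1 % saturation

% saturation = C/C_s × 100 = 6.76/7.67 × 100 = 88.1 %.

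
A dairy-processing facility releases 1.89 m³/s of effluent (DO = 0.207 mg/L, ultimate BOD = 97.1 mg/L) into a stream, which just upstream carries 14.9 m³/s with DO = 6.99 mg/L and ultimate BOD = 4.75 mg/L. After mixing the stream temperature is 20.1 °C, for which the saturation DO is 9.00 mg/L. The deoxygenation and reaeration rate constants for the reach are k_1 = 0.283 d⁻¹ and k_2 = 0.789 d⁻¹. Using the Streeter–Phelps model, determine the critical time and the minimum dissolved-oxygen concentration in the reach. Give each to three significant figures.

t_c ≈ 1.24 d; minimum DO ≈ 5.18 mg/L

Mixed DO = (14.9×6.99 + 1.89×0.207)/(14.9+1.89) = 104.5/16.79 = 6.226 mg/L.
Mixed L₀ = (14.9×4.75 + 1.89×97.1)/(16.79) = 254.3/16.79 = 15.15 mg/L.
Initial deficit D₀ = C_s − DO₀ = 9.00 − 6.226 = 2.774 mg/L.
t_c = (1/0.5060) ln[(0.789/0.283)(1 − 2.774×0.5060/(0.283×15.15))] = 1.976 × ln(1.875) = 1.242 d.
D_c = (0.283/0.789) × 15.15 × e^(−0.283×1.242) = 0.3587 × 15.15 × 0.7036 = 3.822 mg/L.
Minimum DO = 9.00 − 3.822 = 5.178 mg/L.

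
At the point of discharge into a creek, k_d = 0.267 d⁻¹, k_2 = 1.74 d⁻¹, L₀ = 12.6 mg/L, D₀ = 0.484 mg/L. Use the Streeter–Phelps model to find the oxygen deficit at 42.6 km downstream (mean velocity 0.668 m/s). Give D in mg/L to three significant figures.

D ≈ 1.38 mg/L

Travel time t = x/v = 42.6 km / (0.668 m/s) = 42600 m / 0.668 m/s = 63770 s = 0.7381 d.
k_d L₀/(k_2−k_d) = 0.267×12.6/(1.74−0.267) = 3.364/1.473 = 2.284 mg/L.
e^(−k_d t) = e^(−0.267×0.7381) = 0.8211; e^(−k_2 t) = e^(−1.74×0.7381) = 0.2768.
D = 2.284 × (0.8211 − 0.2768) + 0.484 × 0.2768 = 1.243 + 0.1340 = 1.377 mg/L.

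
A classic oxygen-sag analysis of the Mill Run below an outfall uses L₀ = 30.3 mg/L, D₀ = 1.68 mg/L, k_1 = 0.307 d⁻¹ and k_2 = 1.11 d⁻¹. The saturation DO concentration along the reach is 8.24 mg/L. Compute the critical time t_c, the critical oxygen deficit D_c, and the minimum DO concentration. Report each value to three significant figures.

t_c ≈ 1.41 d; D_c ≈ 5.44 mg/L; min DO ≈ 2.80 mg/L

With k_2/k_1 = 3.616 and 1 − D₀(k_2−k_1)/(k_1 L₀) = 0.8550,
t_c = ln(3.616 × 0.8550) / (1.11 − 0.307) = ln(3.091) / 0.8030 = 1.129/0.8030 = 1.405 d.
D_c = (k_1/k_2) L₀ e^(−k_1 t_c) = (0.307/1.11) × 30.3 × e^(−0.307×1.405) = 0.2766 × 30.3 × 0.6495 = 5.443 mg/L.
Minimum DO = C_s − D_c = 8.24 − 5.443 = 2.797 mg/L.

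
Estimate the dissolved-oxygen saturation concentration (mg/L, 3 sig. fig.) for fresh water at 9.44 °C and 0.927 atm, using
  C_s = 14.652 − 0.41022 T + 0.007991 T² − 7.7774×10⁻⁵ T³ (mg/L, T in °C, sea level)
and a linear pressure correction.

C_s ≈ 10.6 mg/L

At sea level: C_s = 14.652 − 0.41022×9.44 + 0.007991×9.44² − 7.7774×10⁻⁵×9.44³ = 11.43 mg/L.
Pressure correction: C_s' = 11.43 × 0.927 = 10.59 mg/L.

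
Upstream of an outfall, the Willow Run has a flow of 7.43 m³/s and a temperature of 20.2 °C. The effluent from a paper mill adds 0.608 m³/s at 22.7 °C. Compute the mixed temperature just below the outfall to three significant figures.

Flow-weighted mixing: C = (Q_r C_r + Q_w C_w)/(Q_r + Q_w)
= (7.43×20.2 + 0.608×22.7)/(7.43 + 0.608) = 163.9/8.038 = 20.39 °C.

20.4 °C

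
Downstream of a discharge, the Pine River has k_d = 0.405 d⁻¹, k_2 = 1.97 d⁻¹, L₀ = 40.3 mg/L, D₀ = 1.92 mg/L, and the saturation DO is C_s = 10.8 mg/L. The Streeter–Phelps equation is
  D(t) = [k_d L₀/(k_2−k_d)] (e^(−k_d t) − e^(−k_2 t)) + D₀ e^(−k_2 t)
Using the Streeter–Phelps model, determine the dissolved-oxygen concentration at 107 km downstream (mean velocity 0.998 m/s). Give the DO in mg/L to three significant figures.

DO ≈ 5.23 mg/L

Travel time t = x/v = 107 km / (0.998 m/s) = 107000 m / 0.998 m/s = 107200 s = 1.241 d.
k_d L₀/(k_2−k_d) = 0.405×40.3/(1.97−0.405) = 16.32/1.565 = 10.43 mg/L.
e^(−k_d t) = e^(−0.405×1.241) = 0.6050; e^(−k_2 t) = e^(−1.97×1.241) = 0.08676.
D = 10.43 × (0.6050 − 0.08676) + 1.92 × 0.08676 = 5.404 + 0.1666 = 5.571 mg/L.
DO = C_s − D = 10.8 − 5.571 = 5.229 mg/L.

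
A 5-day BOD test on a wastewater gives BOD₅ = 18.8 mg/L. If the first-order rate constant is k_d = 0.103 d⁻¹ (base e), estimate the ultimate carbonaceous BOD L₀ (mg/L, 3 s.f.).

BOD₅ = L₀(1 − e^(−5k_d)) ⇒ L₀ = BOD₅ / (1 − e^(−5×0.103))
= 18.8 / (1 − 0.5975) = 18.8 / 0.4025 = 46.71 mg/L.

L₀ ≈ 46.7 mg/L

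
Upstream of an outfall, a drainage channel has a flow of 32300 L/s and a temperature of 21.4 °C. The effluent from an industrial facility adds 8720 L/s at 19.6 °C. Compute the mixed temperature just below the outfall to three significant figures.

21.0 °C

Flow-weighted mixing: C = (Q_r C_r + Q_w C_w)/(Q_r + Q_w)
= (32300×21.4 + 8720×19.6)/(32300 + 8720) = 862100/41020 = 21.02 °C.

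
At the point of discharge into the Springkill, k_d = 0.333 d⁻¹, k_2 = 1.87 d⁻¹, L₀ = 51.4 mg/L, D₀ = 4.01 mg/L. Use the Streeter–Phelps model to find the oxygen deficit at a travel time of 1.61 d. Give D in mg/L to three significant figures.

k_d L₀/(k_2−k_d) = 0.333×51.4/(1.87−0.333) = 17.12/1.537 = 11.14 mg/L.
e^(−k_d t) = e^(−0.333×1.610) = 0.5850; e^(−k_2 t) = e^(−1.87×1.610) = 0.04926.
D = 11.14 × (0.5850 − 0.04926) + 4.01 × 0.04926 = 5.966 + 0.1975 = 6.164 mg/L.

D ≈ 6.16 mg/L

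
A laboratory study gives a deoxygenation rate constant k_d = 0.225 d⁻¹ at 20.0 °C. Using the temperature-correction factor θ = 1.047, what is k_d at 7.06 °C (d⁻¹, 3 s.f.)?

k_d(T₂) = k_d(T₁) · θ^(T₂−T₁) = 0.225 × 1.047^(7.06−20.0)
= 0.225 × 1.047^-12.9 = 0.225 × 0.5519 = 0.1242 d⁻¹.

k_d ≈ 0.124 d⁻¹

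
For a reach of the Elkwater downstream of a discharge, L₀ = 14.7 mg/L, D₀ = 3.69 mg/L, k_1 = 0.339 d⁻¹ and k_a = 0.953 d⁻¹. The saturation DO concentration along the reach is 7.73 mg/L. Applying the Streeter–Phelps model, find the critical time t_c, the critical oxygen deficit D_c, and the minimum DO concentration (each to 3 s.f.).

With k_a/k_1 = 2.811 and 1 − D₀(k_a−k_1)/(k_1 L₀) = 0.5453,
t_c = ln(2.811 × 0.5453) / (0.953 − 0.339) = ln(1.533) / 0.6140 = 0.4273/0.6140 = 0.6959 d.
L(t_c) = L₀ e^(−k_1 t_c) = 14.7 × 0.7899 = 11.61 mg/L, and at the critical point k_a D_c = k_1 L, so D_c = (0.339/0.953) × 11.61 = 4.130 mg/L.
Minimum DO = C_s − D_c = 7.73 − 4.130 = 3.600 mg/L.

t_c ≈ 0.696 d; D_c ≈ 4.13 mg/L; min DO ≈ 3.60 mg/L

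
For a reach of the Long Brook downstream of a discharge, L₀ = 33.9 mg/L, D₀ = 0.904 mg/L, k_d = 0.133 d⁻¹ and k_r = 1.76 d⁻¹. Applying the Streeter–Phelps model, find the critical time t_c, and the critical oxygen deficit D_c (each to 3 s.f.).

At the critical point dD/dt = 0, so k_d L₀ e^(−k_d t) = k_r D. Substituting D(t) from the Streeter–Phelps equation and solving for t gives
t_c = ln[(k_r/k_d)(1 − D₀(k_r−k_d)/(k_d L₀))] / (k_r−k_d).
Here k_r−k_d = 1.627 d⁻¹ and 1 − D₀(k_r−k_d)/(k_d L₀) = 1 − 0.904×1.627/(0.133×33.9) = 0.6738, so
t_c = ln(13.23 × 0.6738) / 1.627 = 2.188 / 1.627 = 1.345 d.
L(t_c) = L₀ e^(−k_d t_c) = 33.9 × 0.8362 = 28.35 mg/L, and at the critical point k_r D_c = k_d L, so D_c = (0.133/1.76) × 28.35 = 2.142 mg/L.

t_c ≈ 1.34 d; D_c ≈ 2.14 mg/L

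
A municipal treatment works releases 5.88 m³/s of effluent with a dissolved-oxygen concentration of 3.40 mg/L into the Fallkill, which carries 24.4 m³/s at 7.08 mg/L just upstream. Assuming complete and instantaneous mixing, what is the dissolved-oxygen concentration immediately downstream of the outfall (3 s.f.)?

Flow-weighted mixing: C = (Q_r C_r + Q_w C_w)/(Q_r + Q_w)
= (24.4×7.08 + 5.88×3.40)/(24.4 + 5.88) = 192.7/30.28 = 6.365 mg/L.

6.37 mg/L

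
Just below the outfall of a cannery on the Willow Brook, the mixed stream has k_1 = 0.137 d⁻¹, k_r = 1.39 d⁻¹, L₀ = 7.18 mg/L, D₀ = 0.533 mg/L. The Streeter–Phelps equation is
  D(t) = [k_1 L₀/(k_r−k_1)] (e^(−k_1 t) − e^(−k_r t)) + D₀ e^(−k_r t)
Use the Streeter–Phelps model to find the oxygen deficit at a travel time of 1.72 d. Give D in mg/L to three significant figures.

k_1 L₀/(k_r−k_1) = 0.137×7.18/(1.39−0.137) = 0.9837/1.253 = 0.7850 mg/L.
e^(−k_1 t) = e^(−0.137×1.720) = 0.7901; e^(−k_r t) = e^(−1.39×1.720) = 0.09156.
D = 0.7850 × (0.7901 − 0.09156) + 0.533 × 0.09156 = 0.5484 + 0.04880 = 0.5972 mg/L.

D ≈ 0.597 mg/L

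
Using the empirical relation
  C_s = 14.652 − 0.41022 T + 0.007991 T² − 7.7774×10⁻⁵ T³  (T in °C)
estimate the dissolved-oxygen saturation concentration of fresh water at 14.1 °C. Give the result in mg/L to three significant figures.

C_s ≈ 10.2 mg/L

C_s = 14.652 − 0.41022×14.1 + 0.007991×14.1² − 7.7774×10⁻⁵×14.1³ = 10.24 mg/L.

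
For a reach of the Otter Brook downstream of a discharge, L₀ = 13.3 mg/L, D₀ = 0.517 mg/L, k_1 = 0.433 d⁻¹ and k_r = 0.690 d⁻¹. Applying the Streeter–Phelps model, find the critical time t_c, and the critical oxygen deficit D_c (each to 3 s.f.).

t_c = [1/(k_r−k_1)] ln[(k_r/k_1)(1 − D₀(k_r−k_1)/(k_1 L₀))]
= [1/(0.690−0.433)] ln[(0.690/0.433)(1 − 0.517×0.2570/(0.433×13.3))]
= (1/0.2570) ln[1.594 × 0.9769] = 3.891 × ln(1.557) = 3.891 × 0.4426 = 1.722 d.
D_c = (k_1/k_r) L₀ e^(−k_1 t_c) = (0.433/0.690) × 13.3 × e^(−0.433×1.722) = 0.6275 × 13.3 × 0.4744 = 3.959 mg/L.

t_c ≈ 1.72 d; D_c ≈ 3.96 mg/L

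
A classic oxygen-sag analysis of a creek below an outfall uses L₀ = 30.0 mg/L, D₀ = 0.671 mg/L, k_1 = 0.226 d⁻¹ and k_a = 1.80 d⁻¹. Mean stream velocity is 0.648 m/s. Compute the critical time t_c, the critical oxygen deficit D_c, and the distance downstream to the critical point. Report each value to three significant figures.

At the critical point dD/dt = 0, so k_1 L₀ e^(−k_1 t) = k_a D. Substituting D(t) from the Streeter–Phelps equation and solving for t gives
t_c = ln[(k_a/k_1)(1 − D₀(k_a−k_1)/(k_1 L₀))] / (k_a−k_1).
Here k_a−k_1 = 1.574 d⁻¹ and 1 − D₀(k_a−k_1)/(k_1 L₀) = 1 − 0.671×1.574/(0.226×30.0) = 0.8442, so
t_c = ln(7.965 × 0.8442) / 1.574 = 1.906 / 1.574 = 1.211 d.
D_c = (k_1/k_a) L₀ e^(−k_1 t_c) = (0.226/1.80) × 30.0 × e^(−0.226×1.211) = 0.1256 × 30.0 × 0.7606 = 2.865 mg/L.
x_c = v t_c = 0.648 m/s × 1.211 d × 86400 s/d = 67780 m ≈ 67.8 km.

t_c ≈ 1.21 d; D_c ≈ 2.86 mg/L; x_c ≈ 67.8 km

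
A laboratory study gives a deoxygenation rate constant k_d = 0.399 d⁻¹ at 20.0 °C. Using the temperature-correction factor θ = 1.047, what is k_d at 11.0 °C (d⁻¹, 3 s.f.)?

k_d ≈ 0.264 d⁻¹

k_d(T₂) = k_d(T₁) · θ^(T₂−T₁) = 0.399 × 1.047^(11.0−20.0)
= 0.399 × 1.047^-9.00 = 0.399 × 0.6614 = 0.2639 d⁻¹.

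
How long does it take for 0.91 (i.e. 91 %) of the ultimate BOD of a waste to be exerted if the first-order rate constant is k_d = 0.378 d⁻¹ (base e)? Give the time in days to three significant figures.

y/L₀ = 1 − e^(−k_d t) = 0.91 ⇒ e^(−k_d t) = 0.0900
t = −ln(0.0900) / 0.378 = 2.408 / 0.378 = 6.370 d.

t ≈ 6.37 d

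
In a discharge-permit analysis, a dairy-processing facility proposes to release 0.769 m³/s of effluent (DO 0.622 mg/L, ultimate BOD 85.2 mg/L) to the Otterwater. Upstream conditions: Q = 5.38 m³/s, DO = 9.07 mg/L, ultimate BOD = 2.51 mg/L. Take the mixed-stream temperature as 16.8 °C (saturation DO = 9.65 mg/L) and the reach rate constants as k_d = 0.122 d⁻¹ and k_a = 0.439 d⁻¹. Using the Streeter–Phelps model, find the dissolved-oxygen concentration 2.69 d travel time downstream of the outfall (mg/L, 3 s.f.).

Mixed DO = (5.38×9.07 + 0.769×0.622)/(5.38+0.769) = 49.27/6.149 = 8.013 mg/L.
Mixed L₀ = (5.38×2.51 + 0.769×85.2)/(6.149) = 79.02/6.149 = 12.85 mg/L.
Initial deficit D₀ = C_s − DO₀ = 9.65 − 8.013 = 1.637 mg/L.
D(2.69) = [0.122×12.85/(0.439−0.122)](e^(−0.122×2.69) − e^(−0.439×2.69)) + 1.637 e^(−0.439×2.69)
= 4.946 × (0.7202 − 0.3070) + 1.637 × 0.3070 = 2.546 mg/L.
DO = 9.65 − 2.546 = 7.104 mg/L.

DO ≈ 7.10 mg/L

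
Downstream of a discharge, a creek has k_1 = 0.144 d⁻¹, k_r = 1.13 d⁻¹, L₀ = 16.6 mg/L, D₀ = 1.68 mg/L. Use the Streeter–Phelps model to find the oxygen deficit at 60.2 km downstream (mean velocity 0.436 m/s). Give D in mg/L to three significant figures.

Travel time t = x/v = 60.2 km / (0.436 m/s) = 60200 m / 0.436 m/s = 138100 s = 1.598 d.
k_1 L₀/(k_r−k_1) = 0.144×16.6/(1.13−0.144) = 2.390/0.9860 = 2.424 mg/L.
e^(−k_1 t) = e^(−0.144×1.598) = 0.7944; e^(−k_r t) = e^(−1.13×1.598) = 0.1643.
D = 2.424 × (0.7944 − 0.1643) + 1.68 × 0.1643 = 1.528 + 0.2761 = 1.804 mg/L.

D ≈ 1.80 mg/L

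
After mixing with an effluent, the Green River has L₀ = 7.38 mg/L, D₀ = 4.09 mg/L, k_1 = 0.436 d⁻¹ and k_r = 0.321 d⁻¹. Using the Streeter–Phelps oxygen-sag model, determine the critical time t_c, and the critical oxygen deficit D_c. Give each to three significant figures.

t_c ≈ 1.48 d; D_c ≈ 5.27 mg/L

At the critical point dD/dt = 0, so k_1 L₀ e^(−k_1 t) = k_r D. Substituting D(t) from the Streeter–Phelps equation and solving for t gives
t_c = ln[(k_r/k_1)(1 − D₀(k_r−k_1)/(k_1 L₀))] / (k_r−k_1).
Here k_r−k_1 = -0.1150 d⁻¹ and 1 − D₀(k_r−k_1)/(k_1 L₀) = 1 − 4.09×-0.1150/(0.436×7.38) = 1.146, so
t_c = ln(0.7362 × 1.146) / -0.1150 = -0.1698 / -0.1150 = 1.476 d.
L(t_c) = L₀ e^(−k_1 t_c) = 7.38 × 0.5254 = 3.877 mg/L, and at the critical point k_r D_c = k_1 L, so D_c = (0.436/0.321) × 3.877 = 5.266 mg/L.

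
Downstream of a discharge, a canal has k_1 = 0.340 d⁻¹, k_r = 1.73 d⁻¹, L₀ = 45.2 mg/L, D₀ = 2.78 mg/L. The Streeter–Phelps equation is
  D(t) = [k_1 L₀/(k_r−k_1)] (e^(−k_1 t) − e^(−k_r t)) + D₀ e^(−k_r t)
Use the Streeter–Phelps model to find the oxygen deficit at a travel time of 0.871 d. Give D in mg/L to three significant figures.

k_1 L₀/(k_r−k_1) = 0.340×45.2/(1.73−0.340) = 15.37/1.390 = 11.06 mg/L.
e^(−k_1 t) = e^(−0.340×0.8710) = 0.7437; e^(−k_r t) = e^(−1.73×0.8710) = 0.2216.
D = 11.06 × (0.7437 − 0.2216) + 2.78 × 0.2216 = 5.772 + 0.6161 = 6.388 mg/L.

D ≈ 6.39 mg/L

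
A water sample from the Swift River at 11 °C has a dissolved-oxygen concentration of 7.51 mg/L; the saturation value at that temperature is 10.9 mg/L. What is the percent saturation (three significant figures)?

% saturation = C/C_s × 100 = 7.51/10.9 × 100 = 68.9 %.

68.9 % saturation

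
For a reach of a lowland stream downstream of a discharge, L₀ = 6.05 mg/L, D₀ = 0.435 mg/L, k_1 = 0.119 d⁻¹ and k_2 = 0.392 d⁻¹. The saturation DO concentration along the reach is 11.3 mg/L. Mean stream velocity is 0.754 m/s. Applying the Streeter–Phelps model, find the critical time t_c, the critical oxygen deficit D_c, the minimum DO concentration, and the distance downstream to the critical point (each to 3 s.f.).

t_c ≈ 3.71 d; D_c ≈ 1.18 mg/L; min DO ≈ 10.1 mg/L; x_c ≈ 241 km

With k_2/k_1 = 3.294 and 1 − D₀(k_2−k_1)/(k_1 L₀) = 0.8351,
t_c = ln(3.294 × 0.8351) / (0.392 − 0.119) = ln(2.751) / 0.2730 = 1.012/0.2730 = 3.707 d.
L(t_c) = L₀ e^(−k_1 t_c) = 6.05 × 0.6433 = 3.892 mg/L, and at the critical point k_2 D_c = k_1 L, so D_c = (0.119/0.392) × 3.892 = 1.182 mg/L.
Minimum DO = C_s − D_c = 11.3 − 1.182 = 10.12 mg/L.
x_c = v t_c = 0.754 m/s × 3.707 d × 86400 s/d = 241500 m ≈ 241 km.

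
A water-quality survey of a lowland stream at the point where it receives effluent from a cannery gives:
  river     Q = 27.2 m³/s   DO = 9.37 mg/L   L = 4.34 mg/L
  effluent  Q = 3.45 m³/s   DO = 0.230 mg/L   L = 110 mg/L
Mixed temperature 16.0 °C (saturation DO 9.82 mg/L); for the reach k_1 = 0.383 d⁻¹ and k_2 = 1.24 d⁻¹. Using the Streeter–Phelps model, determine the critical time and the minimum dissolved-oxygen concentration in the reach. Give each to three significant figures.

Mixed DO = (27.2×9.37 + 3.45×0.230)/(27.2+3.45) = 255.7/30.65 = 8.341 mg/L.
Mixed L₀ = (27.2×4.34 + 3.45×110)/(30.65) = 497.5/30.65 = 16.23 mg/L.
Initial deficit D₀ = C_s − DO₀ = 9.82 − 8.341 = 1.479 mg/L.
t_c = (1/0.8570) ln[(1.24/0.383)(1 − 1.479×0.8570/(0.383×16.23))] = 1.167 × ln(2.578) = 1.105 d.
D_c = (0.383/1.24) × 16.23 × e^(−0.383×1.105) = 0.3089 × 16.23 × 0.6550 = 3.284 mg/L.
Minimum DO = 9.82 − 3.284 = 6.536 mg/L.

t_c ≈ 1.10 d; minimum DO ≈ 6.54 mg/L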